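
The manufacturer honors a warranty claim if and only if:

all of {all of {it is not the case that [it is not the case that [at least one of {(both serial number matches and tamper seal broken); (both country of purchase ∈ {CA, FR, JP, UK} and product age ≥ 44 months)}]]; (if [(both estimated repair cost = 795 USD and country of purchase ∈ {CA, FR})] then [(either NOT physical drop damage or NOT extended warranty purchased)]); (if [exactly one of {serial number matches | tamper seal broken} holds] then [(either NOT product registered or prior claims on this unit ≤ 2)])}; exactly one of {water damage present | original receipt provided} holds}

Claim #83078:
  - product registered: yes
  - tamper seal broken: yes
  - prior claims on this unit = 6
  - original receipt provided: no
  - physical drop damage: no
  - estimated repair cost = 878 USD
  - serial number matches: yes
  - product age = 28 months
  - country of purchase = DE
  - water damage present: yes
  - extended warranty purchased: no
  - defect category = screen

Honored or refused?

Honored

Atomic conditions:
  serial number matches: yes → true
  tamper seal broken: yes → true
  country of purchase ∈ {CA, FR, JP, UK}: DE is not in the set → false
  product age ≥ 44 months: 28 ≥ 44 is false
  estimated repair cost = 795 USD: 878 == 795 is false
  country of purchase ∈ {CA, FR}: DE is not in the set → false
  NOT physical drop damage: no → true
  NOT extended warranty purchased: no → true
  NOT product registered: yes → false
  prior claims on this unit ≤ 2: 6 ≤ 2 is false
  water damage present: yes → true
  original receipt provided: no → false
Combine:
[1.1.1.1.1] true AND true = true
[1.1.1.1.2] false AND false = false
[1.1.1.1] true OR false = true
[1.1.1] NOT true = false
[1.1] NOT false = true
[1.2.1] false AND false = false
[1.2.2] true OR true = true
[1.2] false → true (antecedent false ⇒ implication holds) = true
[1.3.1] exactly-one(true, true) = false
[1.3.2] false OR false = false
[1.3] false → false (antecedent false ⇒ implication holds) = true
[1] true AND true AND true = true
[2] exactly-one(true, false) = true
[root] true AND true = true
Overall: true → honored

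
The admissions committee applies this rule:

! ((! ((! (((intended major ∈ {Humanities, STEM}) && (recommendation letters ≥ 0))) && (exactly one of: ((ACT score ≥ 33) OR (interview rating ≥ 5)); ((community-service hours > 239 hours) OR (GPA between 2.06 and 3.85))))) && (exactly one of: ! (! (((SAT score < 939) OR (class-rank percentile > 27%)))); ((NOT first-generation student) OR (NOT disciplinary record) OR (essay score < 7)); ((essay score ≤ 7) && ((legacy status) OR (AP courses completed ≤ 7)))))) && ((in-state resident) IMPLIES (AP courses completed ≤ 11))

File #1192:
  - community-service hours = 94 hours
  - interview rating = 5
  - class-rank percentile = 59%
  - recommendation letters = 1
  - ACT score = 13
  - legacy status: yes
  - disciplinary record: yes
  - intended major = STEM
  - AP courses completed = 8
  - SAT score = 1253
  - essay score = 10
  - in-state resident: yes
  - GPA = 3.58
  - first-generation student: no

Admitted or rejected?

Atomic conditions:
  intended major ∈ {Humanities, STEM}: STEM is in the set → true
  recommendation letters ≥ 0: 1 ≥ 0 is true
  ACT score ≥ 33: 13 ≥ 33 is false
  interview rating ≥ 5: 5 ≥ 5 is true
  community-service hours > 239 hours: 94 > 239 is false
  GPA between 2.06 and 3.85: 3.58 in [2.06, 3.85] is true
  SAT score < 939: 1253 < 939 is false
  class-rank percentile > 27%: 59 > 27 is true
  NOT first-generation student: no → true
  NOT disciplinary record: yes → false
  essay score < 7: 10 < 7 is false
  essay score ≤ 7: 10 ≤ 7 is false
  legacy status: yes → true
  AP courses completed ≤ 7: 8 ≤ 7 is false
  in-state resident: yes → true
  AP courses completed ≤ 11: 8 ≤ 11 is true
Combine:
[1.1.1.1.1.1] true AND true = true
[1.1.1.1.1] NOT true = false
[1.1.1.1.2.1] false OR true = true
[1.1.1.1.2.2] false OR true = true
[1.1.1.1.2] exactly-one(true, true) = false
[1.1.1.1] false AND false = false
[1.1.1] NOT false = true
[1.1.2.1.1.1] false OR true = true
[1.1.2.1.1] NOT true = false
[1.1.2.1] NOT false = true
[1.1.2.2] true OR false OR false = true
[1.1.2.3.2] true OR false = true
[1.1.2.3] false AND true = false
[1.1.2] exactly-one(true, true, false) = false
[1.1] true AND false = false
[1] NOT false = true
[2] true → true = true
[root] true AND true = true
Overall: true → admitted

Admitted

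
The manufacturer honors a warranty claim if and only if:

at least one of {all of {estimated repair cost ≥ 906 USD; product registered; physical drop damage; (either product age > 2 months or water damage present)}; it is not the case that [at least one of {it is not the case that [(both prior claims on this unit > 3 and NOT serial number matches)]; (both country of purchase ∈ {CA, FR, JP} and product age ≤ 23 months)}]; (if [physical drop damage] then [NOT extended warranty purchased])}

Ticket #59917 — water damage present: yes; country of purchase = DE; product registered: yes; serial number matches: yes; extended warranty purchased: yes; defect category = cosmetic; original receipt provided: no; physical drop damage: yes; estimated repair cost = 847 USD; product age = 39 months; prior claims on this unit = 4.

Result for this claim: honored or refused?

Refused

Atomic conditions:
  estimated repair cost ≥ 906 USD: 847 ≥ 906 is false
  product registered: yes → true
  physical drop damage: yes → true
  product age > 2 months: 39 > 2 is true
  water damage present: yes → true
  prior claims on this unit > 3: 4 > 3 is true
  NOT serial number matches: yes → false
  country of purchase ∈ {CA, FR, JP}: DE is not in the set → false
  product age ≤ 23 months: 39 ≤ 23 is false
  NOT extended warranty purchased: yes → false
Combine:
[1.4] true OR true = true
[1] false AND true AND true AND true = false
[2.1.1.1] true AND false = false
[2.1.1] NOT false = true
[2.1.2] false AND false = false
[2.1] true OR false = true
[2] NOT true = false
[3] true → false = false
[root] false OR false OR false = false
Overall: false → refused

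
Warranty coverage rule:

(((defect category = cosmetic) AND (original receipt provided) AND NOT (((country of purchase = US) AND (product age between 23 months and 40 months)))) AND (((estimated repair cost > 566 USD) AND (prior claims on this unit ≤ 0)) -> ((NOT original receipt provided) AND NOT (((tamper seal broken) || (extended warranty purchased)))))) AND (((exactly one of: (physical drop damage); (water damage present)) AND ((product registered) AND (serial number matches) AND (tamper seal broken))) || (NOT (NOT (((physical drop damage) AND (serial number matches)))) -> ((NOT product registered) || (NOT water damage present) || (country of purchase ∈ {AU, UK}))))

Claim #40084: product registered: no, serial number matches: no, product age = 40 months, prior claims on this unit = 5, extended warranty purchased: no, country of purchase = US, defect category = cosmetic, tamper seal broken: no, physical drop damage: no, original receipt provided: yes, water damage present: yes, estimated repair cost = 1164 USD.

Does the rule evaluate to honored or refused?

Refused

Atomic conditions:
  defect category = cosmetic: cosmetic == cosmetic is true
  original receipt provided: yes → true
  country of purchase = US: US == US is true
  product age between 23 months and 40 months: 40 in [23, 40] is true
  estimated repair cost > 566 USD: 1164 > 566 is true
  prior claims on this unit ≤ 0: 5 ≤ 0 is false
  NOT original receipt provided: yes → false
  tamper seal broken: no → false
  extended warranty purchased: no → false
  physical drop damage: no → false
  water damage present: yes → true
  product registered: no → false
  serial number matches: no → false
  NOT product registered: no → true
  NOT water damage present: yes → false
  country of purchase ∈ {AU, UK}: US is not in the set → false
Combine:
[1.1.3.1] true AND true = true
[1.1.3] NOT true = false
[1.1] true AND true AND false = false
[1.2.1] true AND false = false
[1.2.2.2.1] false OR false = false
[1.2.2.2] NOT false = true
[1.2.2] false AND true = false
[1.2] false → false (antecedent false ⇒ implication holds) = true
[1] false AND true = false
[2.1.1] exactly-one(false, true) = true
[2.1.2] false AND false AND false = false
[2.1] true AND false = false
[2.2.1.1.1] false AND false = false
[2.2.1.1] NOT false = true
[2.2.1] NOT true = false
[2.2.2] true OR false OR false = true
[2.2] false → true (antecedent false ⇒ implication holds) = true
[2] false OR true = true
[root] false AND true = false
Overall: false → refused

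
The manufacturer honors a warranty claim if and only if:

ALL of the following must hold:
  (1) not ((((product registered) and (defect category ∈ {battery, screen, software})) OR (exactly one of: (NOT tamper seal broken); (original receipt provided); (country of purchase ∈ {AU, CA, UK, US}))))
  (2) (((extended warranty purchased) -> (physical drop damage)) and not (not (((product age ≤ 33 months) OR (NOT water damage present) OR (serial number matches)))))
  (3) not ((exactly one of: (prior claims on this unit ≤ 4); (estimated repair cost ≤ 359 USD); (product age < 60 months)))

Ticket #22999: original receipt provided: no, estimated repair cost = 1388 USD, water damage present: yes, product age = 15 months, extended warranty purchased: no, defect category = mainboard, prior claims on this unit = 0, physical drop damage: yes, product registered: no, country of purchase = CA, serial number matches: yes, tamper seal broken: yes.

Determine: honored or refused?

Refused

Atomic conditions:
  product registered: no → false
  defect category ∈ {battery, screen, software}: mainboard is not in the set → false
  NOT tamper seal broken: yes → false
  original receipt provided: no → false
  country of purchase ∈ {AU, CA, UK, US}: CA is in the set → true
  extended warranty purchased: no → false
  physical drop damage: yes → true
  product age ≤ 33 months: 15 ≤ 33 is true
  NOT water damage present: yes → false
  serial number matches: yes → true
  prior claims on this unit ≤ 4: 0 ≤ 4 is true
  estimated repair cost ≤ 359 USD: 1388 ≤ 359 is false
  product age < 60 months: 15 < 60 is true
Combine:
[1.1.1] false AND false = false
[1.1.2] exactly-one(false, false, true) = true
[1.1] false OR true = true
[1] NOT true = false
[2.1] false → true (antecedent false ⇒ implication holds) = true
[2.2.1.1] true OR false OR true = true
[2.2.1] NOT true = false
[2.2] NOT false = true
[2] true AND true = true
[3.1] exactly-one(true, false, true) = false
[3] NOT false = true
[root] false AND true AND true = false
Overall: false → refused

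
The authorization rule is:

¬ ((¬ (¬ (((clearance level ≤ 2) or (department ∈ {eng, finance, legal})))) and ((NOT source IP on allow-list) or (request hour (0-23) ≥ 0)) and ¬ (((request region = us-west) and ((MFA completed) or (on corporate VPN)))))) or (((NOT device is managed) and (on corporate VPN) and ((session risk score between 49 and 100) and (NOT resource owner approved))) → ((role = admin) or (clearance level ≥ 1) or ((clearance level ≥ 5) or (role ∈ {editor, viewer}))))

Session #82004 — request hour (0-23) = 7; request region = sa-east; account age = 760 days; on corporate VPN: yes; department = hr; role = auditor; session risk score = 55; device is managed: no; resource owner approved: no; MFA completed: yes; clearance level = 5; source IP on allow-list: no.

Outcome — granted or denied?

Granted

Atomic conditions:
  clearance level ≤ 2: 5 ≤ 2 is false
  department ∈ {eng, finance, legal}: hr is not in the set → false
  NOT source IP on allow-list: no → true
  request hour (0-23) ≥ 0: 7 ≥ 0 is true
  request region = us-west: sa-east == us-west is false
  MFA completed: yes → true
  on corporate VPN: yes → true
  NOT device is managed: no → true
  session risk score between 49 and 100: 55 in [49, 100] is true
  NOT resource owner approved: no → true
  role = admin: auditor == admin is false
  clearance level ≥ 1: 5 ≥ 1 is true
  clearance level ≥ 5: 5 ≥ 5 is true
  role ∈ {editor, viewer}: auditor is not in the set → false
Combine:
[1.1.1.1.1] false OR false = false
[1.1.1.1] NOT false = true
[1.1.1] NOT true = false
[1.1.2] true OR true = true
[1.1.3.1.2] true OR true = true
[1.1.3.1] false AND true = false
[1.1.3] NOT false = true
[1.1] false AND true AND true = false
[1] NOT false = true
[2.1.3] true AND true = true
[2.1] true AND true AND true = true
[2.2.3] true OR false = true
[2.2] false OR true OR true = true
[2] true → true = true
[root] true OR true = true
Overall: true → granted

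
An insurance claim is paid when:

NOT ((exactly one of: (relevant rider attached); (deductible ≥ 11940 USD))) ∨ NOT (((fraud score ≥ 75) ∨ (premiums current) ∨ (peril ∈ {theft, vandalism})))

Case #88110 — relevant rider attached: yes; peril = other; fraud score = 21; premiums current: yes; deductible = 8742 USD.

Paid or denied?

Atomic conditions:
  relevant rider attached: yes → true
  deductible ≥ 11940 USD: 8742 ≥ 11940 is false
  fraud score ≥ 75: 21 ≥ 75 is false
  premiums current: yes → true
  peril ∈ {theft, vandalism}: other is not in the set → false
Combine:
[1.1] exactly-one(true, false) = true
[1] NOT true = false
[2.1] false OR true OR false = true
[2] NOT true = false
[root] false OR false = false
Overall: false → denied

Denied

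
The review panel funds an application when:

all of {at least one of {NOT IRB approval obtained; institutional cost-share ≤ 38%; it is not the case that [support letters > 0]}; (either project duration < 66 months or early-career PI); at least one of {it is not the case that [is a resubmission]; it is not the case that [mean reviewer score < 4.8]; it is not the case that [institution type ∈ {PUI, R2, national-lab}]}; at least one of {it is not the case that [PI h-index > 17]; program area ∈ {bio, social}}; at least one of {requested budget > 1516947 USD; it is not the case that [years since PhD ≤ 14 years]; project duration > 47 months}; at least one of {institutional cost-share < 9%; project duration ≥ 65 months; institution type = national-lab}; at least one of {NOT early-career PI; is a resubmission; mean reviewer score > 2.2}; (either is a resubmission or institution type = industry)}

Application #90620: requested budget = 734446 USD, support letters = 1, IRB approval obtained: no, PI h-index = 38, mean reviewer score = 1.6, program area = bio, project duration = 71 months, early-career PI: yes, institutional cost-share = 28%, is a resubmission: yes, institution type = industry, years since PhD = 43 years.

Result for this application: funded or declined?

Funded

Atomic conditions:
  NOT IRB approval obtained: no → true
  institutional cost-share ≤ 38%: 28 ≤ 38 is true
  support letters > 0: 1 > 0 is true
  project duration < 66 months: 71 < 66 is false
  early-career PI: yes → true
  is a resubmission: yes → true
  mean reviewer score < 4.8: 1.6 < 4.8 is true
  institution type ∈ {PUI, R2, national-lab}: industry is not in the set → false
  PI h-index > 17: 38 > 17 is true
  program area ∈ {bio, social}: bio is in the set → true
  requested budget > 1516947 USD: 734446 > 1516947 is false
  years since PhD ≤ 14 years: 43 ≤ 14 is false
  project duration > 47 months: 71 > 47 is true
  institutional cost-share < 9%: 28 < 9 is false
  project duration ≥ 65 months: 71 ≥ 65 is true
  institution type = national-lab: industry == national-lab is false
  NOT early-career PI: yes → false
  mean reviewer score > 2.2: 1.6 > 2.2 is false
  institution type = industry: industry == industry is true
Combine:
[1.3] NOT true = false
[1] true OR true OR false = true
[2] false OR true = true
[3.1] NOT true = false
[3.2] NOT true = false
[3.3] NOT false = true
[3] false OR false OR true = true
[4.1] NOT true = false
[4] false OR true = true
[5.2] NOT false = true
[5] false OR true OR true = true
[6] false OR true OR false = true
[7] false OR true OR false = true
[8] true OR true = true
[root] true AND true AND true AND true AND true AND true AND true AND true = true
Overall: true → funded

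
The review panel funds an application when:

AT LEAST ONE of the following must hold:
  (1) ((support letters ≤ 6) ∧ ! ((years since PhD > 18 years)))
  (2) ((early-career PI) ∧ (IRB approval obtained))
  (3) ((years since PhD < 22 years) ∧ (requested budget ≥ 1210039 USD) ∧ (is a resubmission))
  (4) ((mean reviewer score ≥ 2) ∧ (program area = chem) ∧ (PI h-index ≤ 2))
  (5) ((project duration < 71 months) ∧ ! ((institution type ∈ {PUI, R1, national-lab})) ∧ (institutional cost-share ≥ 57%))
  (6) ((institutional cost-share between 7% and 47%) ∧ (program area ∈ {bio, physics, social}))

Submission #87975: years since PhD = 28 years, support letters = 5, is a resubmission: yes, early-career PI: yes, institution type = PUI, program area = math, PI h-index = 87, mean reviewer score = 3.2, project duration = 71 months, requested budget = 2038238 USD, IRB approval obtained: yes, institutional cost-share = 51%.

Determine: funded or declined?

Atomic conditions:
  support letters ≤ 6: 5 ≤ 6 is true
  years since PhD > 18 years: 28 > 18 is true
  early-career PI: yes → true
  IRB approval obtained: yes → true
  years since PhD < 22 years: 28 < 22 is false
  requested budget ≥ 1210039 USD: 2038238 ≥ 1210039 is true
  is a resubmission: yes → true
  mean reviewer score ≥ 2: 3.2 ≥ 2 is true
  program area = chem: math == chem is false
  PI h-index ≤ 2: 87 ≤ 2 is false
  project duration < 71 months: 71 < 71 is false
  institution type ∈ {PUI, R1, national-lab}: PUI is in the set → true
  institutional cost-share ≥ 57%: 51 ≥ 57 is false
  institutional cost-share between 7% and 47%: 51 in [7, 47] is false
  program area ∈ {bio, physics, social}: math is not in the set → false
Combine:
[1.2] NOT true = false
[1] true AND false = false
[2] true AND true = true
[3] false AND true AND true = false
[4] true AND false AND false = false
[5.2] NOT true = false
[5] false AND false AND false = false
[6] false AND false = false
[root] false OR true OR false OR false OR false OR false = true
Overall: true → funded

Funded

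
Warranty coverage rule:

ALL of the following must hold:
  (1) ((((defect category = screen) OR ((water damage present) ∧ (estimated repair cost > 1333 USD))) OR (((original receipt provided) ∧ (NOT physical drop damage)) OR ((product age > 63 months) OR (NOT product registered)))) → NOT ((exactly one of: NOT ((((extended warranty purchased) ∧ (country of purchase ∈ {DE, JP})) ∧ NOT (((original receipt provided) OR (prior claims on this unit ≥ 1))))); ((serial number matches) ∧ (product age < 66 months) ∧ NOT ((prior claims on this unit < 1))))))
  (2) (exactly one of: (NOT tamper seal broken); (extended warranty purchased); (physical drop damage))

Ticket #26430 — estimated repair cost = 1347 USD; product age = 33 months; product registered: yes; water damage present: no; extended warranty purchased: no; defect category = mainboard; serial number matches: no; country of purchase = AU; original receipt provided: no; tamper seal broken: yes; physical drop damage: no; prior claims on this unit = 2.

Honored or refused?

Refused

Atomic conditions:
  defect category = screen: mainboard == screen is false
  water damage present: no → false
  estimated repair cost > 1333 USD: 1347 > 1333 is true
  original receipt provided: no → false
  NOT physical drop damage: no → true
  product age > 63 months: 33 > 63 is false
  NOT product registered: yes → false
  extended warranty purchased: no → false
  country of purchase ∈ {DE, JP}: AU is not in the set → false
  prior claims on this unit ≥ 1: 2 ≥ 1 is true
  serial number matches: no → false
  product age < 66 months: 33 < 66 is true
  prior claims on this unit < 1: 2 < 1 is false
  NOT tamper seal broken: yes → false
  physical drop damage: no → false
Combine:
[1.1.1.2] false AND true = false
[1.1.1] false OR false = false
[1.1.2.1] false AND true = false
[1.1.2.2] false OR false = false
[1.1.2] false OR false = false
[1.1] false OR false = false
[1.2.1.1.1.1] false AND false = false
[1.2.1.1.1.2.1] false OR true = true
[1.2.1.1.1.2] NOT true = false
[1.2.1.1.1] false AND false = false
[1.2.1.1] NOT false = true
[1.2.1.2.3] NOT false = true
[1.2.1.2] false AND true AND true = false
[1.2.1] exactly-one(true, false) = true
[1.2] NOT true = false
[1] false → false (antecedent false ⇒ implication holds) = true
[2] exactly-one(false, false, false) = false
[root] true AND false = false
Overall: false → refused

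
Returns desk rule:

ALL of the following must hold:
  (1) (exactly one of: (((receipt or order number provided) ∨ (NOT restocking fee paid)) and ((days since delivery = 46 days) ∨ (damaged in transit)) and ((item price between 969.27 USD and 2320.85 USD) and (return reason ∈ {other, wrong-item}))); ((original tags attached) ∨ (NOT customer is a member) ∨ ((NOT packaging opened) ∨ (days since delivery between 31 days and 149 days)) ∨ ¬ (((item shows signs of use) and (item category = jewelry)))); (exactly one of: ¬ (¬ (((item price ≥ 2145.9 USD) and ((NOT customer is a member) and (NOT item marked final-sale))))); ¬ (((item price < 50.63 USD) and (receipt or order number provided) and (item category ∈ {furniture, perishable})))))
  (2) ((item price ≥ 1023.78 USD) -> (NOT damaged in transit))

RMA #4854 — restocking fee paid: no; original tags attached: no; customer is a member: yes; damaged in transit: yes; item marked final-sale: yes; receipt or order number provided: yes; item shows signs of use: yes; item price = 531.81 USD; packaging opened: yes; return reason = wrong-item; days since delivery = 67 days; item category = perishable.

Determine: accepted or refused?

Refused

Atomic conditions:
  receipt or order number provided: yes → true
  NOT restocking fee paid: no → true
  days since delivery = 46 days: 67 == 46 is false
  damaged in transit: yes → true
  item price between 969.27 USD and 2320.85 USD: 531.81 in [969.27, 2320.85] is false
  return reason ∈ {other, wrong-item}: wrong-item is in the set → true
  original tags attached: no → false
  NOT customer is a member: yes → false
  NOT packaging opened: yes → false
  days since delivery between 31 days and 149 days: 67 in [31, 149] is true
  item shows signs of use: yes → true
  item category = jewelry: perishable == jewelry is false
  item price ≥ 2145.9 USD: 531.81 ≥ 2145.9 is false
  NOT item marked final-sale: yes → false
  item price < 50.63 USD: 531.81 < 50.63 is false
  item category ∈ {furniture, perishable}: perishable is in the set → true
  item price ≥ 1023.78 USD: 531.81 ≥ 1023.78 is false
  NOT damaged in transit: yes → false
Combine:
[1.1.1] true OR true = true
[1.1.2] false OR true = true
[1.1.3] false AND true = false
[1.1] true AND true AND false = false
[1.2.3] false OR true = true
[1.2.4.1] true AND false = false
[1.2.4] NOT false = true
[1.2] false OR false OR true OR true = true
[1.3.1.1.1.2] false AND false = false
[1.3.1.1.1] false AND false = false
[1.3.1.1] NOT false = true
[1.3.1] NOT true = false
[1.3.2.1] false AND true AND true = false
[1.3.2] NOT false = true
[1.3] exactly-one(false, true) = true
[1] exactly-one(false, true, true) = false
[2] false → false (antecedent false ⇒ implication holds) = true
[root] false AND true = false
Overall: false → refused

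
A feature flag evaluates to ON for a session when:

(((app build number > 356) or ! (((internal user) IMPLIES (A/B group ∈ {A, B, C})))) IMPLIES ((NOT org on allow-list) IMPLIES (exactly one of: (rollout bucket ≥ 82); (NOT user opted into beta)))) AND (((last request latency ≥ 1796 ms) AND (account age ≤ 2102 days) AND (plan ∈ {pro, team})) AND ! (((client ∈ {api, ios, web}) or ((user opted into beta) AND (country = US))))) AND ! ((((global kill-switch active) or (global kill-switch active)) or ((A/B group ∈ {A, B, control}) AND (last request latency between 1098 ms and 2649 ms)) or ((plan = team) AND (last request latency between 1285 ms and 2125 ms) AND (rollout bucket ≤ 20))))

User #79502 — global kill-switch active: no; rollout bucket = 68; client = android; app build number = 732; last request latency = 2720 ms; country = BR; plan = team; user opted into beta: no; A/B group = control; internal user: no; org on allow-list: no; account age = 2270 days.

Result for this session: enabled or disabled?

Atomic conditions:
  app build number > 356: 732 > 356 is true
  internal user: no → false
  A/B group ∈ {A, B, C}: control is not in the set → false
  NOT org on allow-list: no → true
  rollout bucket ≥ 82: 68 ≥ 82 is false
  NOT user opted into beta: no → true
  last request latency ≥ 1796 ms: 2720 ≥ 1796 is true
  account age ≤ 2102 days: 2270 ≤ 2102 is false
  plan ∈ {pro, team}: team is in the set → true
  client ∈ {api, ios, web}: android is not in the set → false
  user opted into beta: no → false
  country = US: BR == US is false
  global kill-switch active: no → false
  A/B group ∈ {A, B, control}: control is in the set → true
  last request latency between 1098 ms and 2649 ms: 2720 in [1098, 2649] is false
  plan = team: team == team is true
  last request latency between 1285 ms and 2125 ms: 2720 in [1285, 2125] is false
  rollout bucket ≤ 20: 68 ≤ 20 is false
Combine:
[1.1.2.1] false → false (antecedent false ⇒ implication holds) = true
[1.1.2] NOT true = false
[1.1] true OR false = true
[1.2.2] exactly-one(false, true) = true
[1.2] true → true = true
[1] true → true = true
[2.1] true AND false AND true = false
[2.2.1.2] false AND false = false
[2.2.1] false OR false = false
[2.2] NOT false = true
[2] false AND true = false
[3.1.1] false OR false = false
[3.1.2] true AND false = false
[3.1.3] true AND false AND false = false
[3.1] false OR false OR false = false
[3] NOT false = true
[root] true AND false AND true = false
Overall: false → disabled

Disabled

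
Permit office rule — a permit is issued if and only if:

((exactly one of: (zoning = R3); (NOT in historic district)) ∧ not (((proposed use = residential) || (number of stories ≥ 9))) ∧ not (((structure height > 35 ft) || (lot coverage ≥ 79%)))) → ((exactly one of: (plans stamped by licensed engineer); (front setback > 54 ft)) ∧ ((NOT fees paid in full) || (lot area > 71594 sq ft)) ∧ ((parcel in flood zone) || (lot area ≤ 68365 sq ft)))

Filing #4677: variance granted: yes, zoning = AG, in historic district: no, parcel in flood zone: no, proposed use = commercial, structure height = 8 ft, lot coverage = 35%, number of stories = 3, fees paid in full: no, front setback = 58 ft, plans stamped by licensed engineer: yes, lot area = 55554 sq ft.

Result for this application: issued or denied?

Denied

Atomic conditions:
  zoning = R3: AG == R3 is false
  NOT in historic district: no → true
  proposed use = residential: commercial == residential is false
  number of stories ≥ 9: 3 ≥ 9 is false
  structure height > 35 ft: 8 > 35 is false
  lot coverage ≥ 79%: 35 ≥ 79 is false
  plans stamped by licensed engineer: yes → true
  front setback > 54 ft: 58 > 54 is true
  NOT fees paid in full: no → true
  lot area > 71594 sq ft: 55554 > 71594 is false
  parcel in flood zone: no → false
  lot area ≤ 68365 sq ft: 55554 ≤ 68365 is true
Combine:
[1.1] exactly-one(false, true) = true
[1.2.1] false OR false = false
[1.2] NOT false = true
[1.3.1] false OR false = false
[1.3] NOT false = true
[1] true AND true AND true = true
[2.1] exactly-one(true, true) = false
[2.2] true OR false = true
[2.3] false OR true = true
[2] false AND true AND true = false
[root] true → false = false
Overall: false → denied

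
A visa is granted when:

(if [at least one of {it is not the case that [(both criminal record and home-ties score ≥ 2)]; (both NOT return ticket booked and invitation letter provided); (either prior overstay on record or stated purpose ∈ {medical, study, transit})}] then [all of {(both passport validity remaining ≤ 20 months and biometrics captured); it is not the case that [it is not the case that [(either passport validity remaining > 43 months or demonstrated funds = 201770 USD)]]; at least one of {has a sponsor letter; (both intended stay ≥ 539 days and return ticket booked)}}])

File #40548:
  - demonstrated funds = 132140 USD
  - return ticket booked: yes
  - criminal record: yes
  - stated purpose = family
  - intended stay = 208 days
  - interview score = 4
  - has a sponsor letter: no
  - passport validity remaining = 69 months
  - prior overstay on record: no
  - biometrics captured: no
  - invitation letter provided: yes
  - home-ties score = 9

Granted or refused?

Atomic conditions:
  criminal record: yes → true
  home-ties score ≥ 2: 9 ≥ 2 is true
  NOT return ticket booked: yes → false
  invitation letter provided: yes → true
  prior overstay on record: no → false
  stated purpose ∈ {medical, study, transit}: family is not in the set → false
  passport validity remaining ≤ 20 months: 69 ≤ 20 is false
  biometrics captured: no → false
  passport validity remaining > 43 months: 69 > 43 is true
  demonstrated funds = 201770 USD: 132140 == 201770 is false
  has a sponsor letter: no → false
  intended stay ≥ 539 days: 208 ≥ 539 is false
  return ticket booked: yes → true
Combine:
[1.1.1] true AND true = true
[1.1] NOT true = false
[1.2] false AND true = false
[1.3] false OR false = false
[1] false OR false OR false = false
[2.1] false AND false = false
[2.2.1.1] true OR false = true
[2.2.1] NOT true = false
[2.2] NOT false = true
[2.3.2] false AND true = false
[2.3] false OR false = false
[2] false AND true AND false = false
[root] false → false (antecedent false ⇒ implication holds) = true
Overall: true → granted

Granted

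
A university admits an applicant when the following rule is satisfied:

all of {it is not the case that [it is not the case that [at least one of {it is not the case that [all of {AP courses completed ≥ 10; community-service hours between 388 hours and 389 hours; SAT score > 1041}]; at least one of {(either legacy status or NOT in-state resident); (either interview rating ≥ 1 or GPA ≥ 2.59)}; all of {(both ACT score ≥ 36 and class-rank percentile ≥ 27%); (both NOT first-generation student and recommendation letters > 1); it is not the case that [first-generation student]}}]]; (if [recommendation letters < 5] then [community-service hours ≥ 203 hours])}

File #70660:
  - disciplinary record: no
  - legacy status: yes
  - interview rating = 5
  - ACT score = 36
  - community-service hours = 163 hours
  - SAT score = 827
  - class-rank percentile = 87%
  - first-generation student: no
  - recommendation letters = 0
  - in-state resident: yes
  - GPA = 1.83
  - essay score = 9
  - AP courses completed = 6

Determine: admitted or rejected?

Rejected

Atomic conditions:
  AP courses completed ≥ 10: 6 ≥ 10 is false
  community-service hours between 388 hours and 389 hours: 163 in [388, 389] is false
  SAT score > 1041: 827 > 1041 is false
  legacy status: yes → true
  NOT in-state resident: yes → false
  interview rating ≥ 1: 5 ≥ 1 is true
  GPA ≥ 2.59: 1.83 ≥ 2.59 is false
  ACT score ≥ 36: 36 ≥ 36 is true
  class-rank percentile ≥ 27%: 87 ≥ 27 is true
  NOT first-generation student: no → true
  recommendation letters > 1: 0 > 1 is false
  first-generation student: no → false
  recommendation letters < 5: 0 < 5 is true
  community-service hours ≥ 203 hours: 163 ≥ 203 is false
Combine:
[1.1.1.1.1] false AND false AND false = false
[1.1.1.1] NOT false = true
[1.1.1.2.1] true OR false = true
[1.1.1.2.2] true OR false = true
[1.1.1.2] true OR true = true
[1.1.1.3.1] true AND true = true
[1.1.1.3.2] true AND false = false
[1.1.1.3.3] NOT false = true
[1.1.1.3] true AND false AND true = false
[1.1.1] true OR true OR false = true
[1.1] NOT true = false
[1] NOT false = true
[2] true → false = false
[root] true AND false = false
Overall: false → rejected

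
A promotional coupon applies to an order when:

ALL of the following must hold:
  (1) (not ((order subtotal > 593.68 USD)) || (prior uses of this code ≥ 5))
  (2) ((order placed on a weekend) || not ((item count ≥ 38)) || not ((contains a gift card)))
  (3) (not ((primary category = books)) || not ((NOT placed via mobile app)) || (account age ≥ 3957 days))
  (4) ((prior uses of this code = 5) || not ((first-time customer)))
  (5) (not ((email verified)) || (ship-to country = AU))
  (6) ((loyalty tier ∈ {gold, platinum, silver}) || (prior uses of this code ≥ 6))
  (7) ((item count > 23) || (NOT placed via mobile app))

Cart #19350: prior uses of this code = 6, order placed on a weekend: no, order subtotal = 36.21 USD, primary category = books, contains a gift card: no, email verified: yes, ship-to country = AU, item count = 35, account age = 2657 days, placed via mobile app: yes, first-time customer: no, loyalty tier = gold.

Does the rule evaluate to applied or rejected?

Applied

Atomic conditions:
  order subtotal > 593.68 USD: 36.21 > 593.68 is false
  prior uses of this code ≥ 5: 6 ≥ 5 is true
  order placed on a weekend: no → false
  item count ≥ 38: 35 ≥ 38 is false
  contains a gift card: no → false
  primary category = books: books == books is true
  NOT placed via mobile app: yes → false
  account age ≥ 3957 days: 2657 ≥ 3957 is false
  prior uses of this code = 5: 6 == 5 is false
  first-time customer: no → false
  email verified: yes → true
  ship-to country = AU: AU == AU is true
  loyalty tier ∈ {gold, platinum, silver}: gold is in the set → true
  prior uses of this code ≥ 6: 6 ≥ 6 is true
  item count > 23: 35 > 23 is true
Combine:
[1.1] NOT false = true
[1] true OR true = true
[2.2] NOT false = true
[2.3] NOT false = true
[2] false OR true OR true = true
[3.1] NOT true = false
[3.2] NOT false = true
[3] false OR true OR false = true
[4.2] NOT false = true
[4] false OR true = true
[5.1] NOT true = false
[5] false OR true = true
[6] true OR true = true
[7] true OR false = true
[root] true AND true AND true AND true AND true AND true AND true = true
Overall: true → applied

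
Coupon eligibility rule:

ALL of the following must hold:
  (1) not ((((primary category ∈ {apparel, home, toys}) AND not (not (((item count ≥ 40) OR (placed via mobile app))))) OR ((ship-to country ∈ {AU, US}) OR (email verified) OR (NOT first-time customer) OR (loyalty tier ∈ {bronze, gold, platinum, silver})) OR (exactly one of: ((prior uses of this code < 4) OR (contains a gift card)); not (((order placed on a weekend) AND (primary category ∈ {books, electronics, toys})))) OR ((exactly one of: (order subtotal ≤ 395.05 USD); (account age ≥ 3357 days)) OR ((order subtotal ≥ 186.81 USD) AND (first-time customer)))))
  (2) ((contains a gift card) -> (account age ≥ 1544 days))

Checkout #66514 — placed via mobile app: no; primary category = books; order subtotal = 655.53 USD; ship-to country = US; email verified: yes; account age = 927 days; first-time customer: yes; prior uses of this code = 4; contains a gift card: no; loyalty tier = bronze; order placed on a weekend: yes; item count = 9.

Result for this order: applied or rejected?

Atomic conditions:
  primary category ∈ {apparel, home, toys}: books is not in the set → false
  item count ≥ 40: 9 ≥ 40 is false
  placed via mobile app: no → false
  ship-to country ∈ {AU, US}: US is in the set → true
  email verified: yes → true
  NOT first-time customer: yes → false
  loyalty tier ∈ {bronze, gold, platinum, silver}: bronze is in the set → true
  prior uses of this code < 4: 4 < 4 is false
  contains a gift card: no → false
  order placed on a weekend: yes → true
  primary category ∈ {books, electronics, toys}: books is in the set → true
  order subtotal ≤ 395.05 USD: 655.53 ≤ 395.05 is false
  account age ≥ 3357 days: 927 ≥ 3357 is false
  order subtotal ≥ 186.81 USD: 655.53 ≥ 186.81 is true
  first-time customer: yes → true
  account age ≥ 1544 days: 927 ≥ 1544 is false
Combine:
[1.1.1.2.1.1] false OR false = false
[1.1.1.2.1] NOT false = true
[1.1.1.2] NOT true = false
[1.1.1] false AND false = false
[1.1.2] true OR true OR false OR true = true
[1.1.3.1] false OR false = false
[1.1.3.2.1] true AND true = true
[1.1.3.2] NOT true = false
[1.1.3] exactly-one(false, false) = false
[1.1.4.1] exactly-one(false, false) = false
[1.1.4.2] true AND true = true
[1.1.4] false OR true = true
[1.1] false OR true OR false OR true = true
[1] NOT true = false
[2] false → false (antecedent false ⇒ implication holds) = true
[root] false AND true = false
Overall: false → rejected

Rejected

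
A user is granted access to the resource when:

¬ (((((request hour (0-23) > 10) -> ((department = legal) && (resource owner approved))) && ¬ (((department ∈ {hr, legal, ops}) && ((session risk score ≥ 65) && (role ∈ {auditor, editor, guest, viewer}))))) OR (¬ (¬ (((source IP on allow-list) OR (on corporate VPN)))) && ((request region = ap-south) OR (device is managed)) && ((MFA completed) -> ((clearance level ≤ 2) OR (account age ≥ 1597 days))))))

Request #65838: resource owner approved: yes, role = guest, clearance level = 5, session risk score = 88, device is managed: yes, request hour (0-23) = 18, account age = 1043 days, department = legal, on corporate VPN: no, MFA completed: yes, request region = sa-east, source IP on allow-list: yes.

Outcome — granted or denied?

Atomic conditions:
  request hour (0-23) > 10: 18 > 10 is true
  department = legal: legal == legal is true
  resource owner approved: yes → true
  department ∈ {hr, legal, ops}: legal is in the set → true
  session risk score ≥ 65: 88 ≥ 65 is true
  role ∈ {auditor, editor, guest, viewer}: guest is in the set → true
  source IP on allow-list: yes → true
  on corporate VPN: no → false
  request region = ap-south: sa-east == ap-south is false
  device is managed: yes → true
  MFA completed: yes → true
  clearance level ≤ 2: 5 ≤ 2 is false
  account age ≥ 1597 days: 1043 ≥ 1597 is false
Combine:
[1.1.1.2] true AND true = true
[1.1.1] true → true = true
[1.1.2.1.2] true AND true = true
[1.1.2.1] true AND true = true
[1.1.2] NOT true = false
[1.1] true AND false = false
[1.2.1.1.1] true OR false = true
[1.2.1.1] NOT true = false
[1.2.1] NOT false = true
[1.2.2] false OR true = true
[1.2.3.2] false OR false = false
[1.2.3] true → false = false
[1.2] true AND true AND false = false
[1] false OR false = false
[root] NOT false = true
Overall: true → granted

Granted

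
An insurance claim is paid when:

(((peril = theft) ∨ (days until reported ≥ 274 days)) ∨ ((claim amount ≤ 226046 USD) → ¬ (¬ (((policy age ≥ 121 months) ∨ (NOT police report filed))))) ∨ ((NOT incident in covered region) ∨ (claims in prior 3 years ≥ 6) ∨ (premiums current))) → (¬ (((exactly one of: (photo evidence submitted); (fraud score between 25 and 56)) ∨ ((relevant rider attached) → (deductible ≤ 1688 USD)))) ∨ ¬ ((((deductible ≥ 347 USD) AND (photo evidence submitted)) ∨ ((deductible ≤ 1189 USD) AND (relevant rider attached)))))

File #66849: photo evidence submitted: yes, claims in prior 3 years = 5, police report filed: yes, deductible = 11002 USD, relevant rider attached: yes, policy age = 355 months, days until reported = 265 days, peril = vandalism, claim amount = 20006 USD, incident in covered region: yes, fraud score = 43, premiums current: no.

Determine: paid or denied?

Atomic conditions:
  peril = theft: vandalism == theft is false
  days until reported ≥ 274 days: 265 ≥ 274 is false
  claim amount ≤ 226046 USD: 20006 ≤ 226046 is true
  policy age ≥ 121 months: 355 ≥ 121 is true
  NOT police report filed: yes → false
  NOT incident in covered region: yes → false
  claims in prior 3 years ≥ 6: 5 ≥ 6 is false
  premiums current: no → false
  photo evidence submitted: yes → true
  fraud score between 25 and 56: 43 in [25, 56] is true
  relevant rider attached: yes → true
  deductible ≤ 1688 USD: 11002 ≤ 1688 is false
  deductible ≥ 347 USD: 11002 ≥ 347 is true
  deductible ≤ 1189 USD: 11002 ≤ 1189 is false
Combine:
[1.1] false OR false = false
[1.2.2.1.1] true OR false = true
[1.2.2.1] NOT true = false
[1.2.2] NOT false = true
[1.2] true → true = true
[1.3] false OR false OR false = false
[1] false OR true OR false = true
[2.1.1.1] exactly-one(true, true) = false
[2.1.1.2] true → false = false
[2.1.1] false OR false = false
[2.1] NOT false = true
[2.2.1.1] true AND true = true
[2.2.1.2] false AND true = false
[2.2.1] true OR false = true
[2.2] NOT true = false
[2] true OR false = true
[root] true → true = true
Overall: true → paid

Paid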